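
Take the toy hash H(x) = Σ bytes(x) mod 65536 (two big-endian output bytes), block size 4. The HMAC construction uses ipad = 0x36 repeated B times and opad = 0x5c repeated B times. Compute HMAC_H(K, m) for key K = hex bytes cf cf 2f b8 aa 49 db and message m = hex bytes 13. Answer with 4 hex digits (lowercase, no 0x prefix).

0136

Key hex bytes cf cf 2f b8 aa 49 db is 7 bytes > B = 4, so hash it first: H(key) = 04 53, then zero-pad to 4 bytes: K' = 04 53 00 00.
K' ⊕ ipad = 32 65 36 36.  K' ⊕ opad = 58 0f 5c 5c.
Inner input = (K'⊕ipad) ∥ m = 32 65 36 36 ∥ 13.
Inner hash: sum = 50+101+54+54+19 = 278 → 01 16.
Outer input = (K'⊕opad) ∥ inner = 58 0f 5c 5c ∥ 01 16.
Outer hash (tag): sum = 88+15+92+92+1+22 = 310 → 01 36.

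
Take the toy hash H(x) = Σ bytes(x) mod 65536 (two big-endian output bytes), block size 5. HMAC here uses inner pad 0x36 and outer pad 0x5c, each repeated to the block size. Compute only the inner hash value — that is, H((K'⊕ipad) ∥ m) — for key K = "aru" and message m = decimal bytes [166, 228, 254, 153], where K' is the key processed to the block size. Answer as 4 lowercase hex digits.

046b

Key "aru" = 61 72 75 is 3 bytes ≤ B = 5; zero-pad to 5 bytes: K' = 61 72 75 00 00.
K' ⊕ ipad = 57 44 43 36 36.
Inner input = 57 44 43 36 36 ∥ a6 e4 fe 99.
Inner hash: sum = 87+68+67+54+54+166+228+254+153 = 1131 → 04 6b.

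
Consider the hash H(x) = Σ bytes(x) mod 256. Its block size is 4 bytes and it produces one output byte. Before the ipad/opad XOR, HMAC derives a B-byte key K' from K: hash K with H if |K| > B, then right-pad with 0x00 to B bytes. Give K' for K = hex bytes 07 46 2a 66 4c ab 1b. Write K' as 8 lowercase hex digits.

|K| = 7 > B = 4, so first hash the key.
H(K): sum = 7+70+42+102+76+171+27 = 495; mod 256 = 239 → ef.
Zero-pad H(K) = ef to 4 bytes: K' = ef 00 00 00.

ef000000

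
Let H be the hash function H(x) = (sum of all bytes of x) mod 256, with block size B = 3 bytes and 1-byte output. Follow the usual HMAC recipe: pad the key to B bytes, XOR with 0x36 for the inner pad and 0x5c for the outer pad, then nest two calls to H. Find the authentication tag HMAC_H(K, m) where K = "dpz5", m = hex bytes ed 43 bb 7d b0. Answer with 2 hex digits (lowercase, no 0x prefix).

d0

Key "dpz5" = 64 70 7a 35 is 4 bytes > B = 3, so hash it first: H(key) = 83, then zero-pad to 3 bytes: K' = 83 00 00.
K' ⊕ ipad = b5 36 36.  K' ⊕ opad = df 5c 5c.
Inner input = (K'⊕ipad) ∥ m = b5 36 36 ∥ ed 43 bb 7d b0.
Inner hash: sum = 181+54+54+237+67+187+125+176 = 1081; mod 256 = 57 → 39.
Outer input = (K'⊕opad) ∥ inner = df 5c 5c ∥ 39.
Outer hash (tag): sum = 223+92+92+57 = 464; mod 256 = 208 → d0.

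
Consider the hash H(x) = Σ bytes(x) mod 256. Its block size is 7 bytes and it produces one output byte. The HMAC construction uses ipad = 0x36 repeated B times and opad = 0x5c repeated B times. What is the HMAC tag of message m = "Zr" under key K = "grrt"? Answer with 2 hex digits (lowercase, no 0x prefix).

5c

Key "grrt" = 67 72 72 74 is 4 bytes ≤ B = 7; zero-pad to 7 bytes: K' = 67 72 72 74 00 00 00.
K' ⊕ ipad = 51 44 44 42 36 36 36.  K' ⊕ opad = 3b 2e 2e 28 5c 5c 5c.
Inner input = (K'⊕ipad) ∥ m = 51 44 44 42 36 36 36 ∥ 5a 72.
Inner hash: sum = 81+68+68+66+54+54+54+90+114 = 649; mod 256 = 137 → 89.
Outer input = (K'⊕opad) ∥ inner = 3b 2e 2e 28 5c 5c 5c ∥ 89.
Outer hash (tag): sum = 59+46+46+40+92+92+92+137 = 604; mod 256 = 92 → 5c.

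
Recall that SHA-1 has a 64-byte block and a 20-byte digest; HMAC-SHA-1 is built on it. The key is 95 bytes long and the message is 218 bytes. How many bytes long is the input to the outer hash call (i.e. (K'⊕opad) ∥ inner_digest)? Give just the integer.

84

Key is 95 > 64 bytes, so it is hashed to 20 bytes then zero-padded to 64: |K'| = 64.
Outer input = (K'⊕opad) ∥ H(inner) → 64 + 20 = 84 bytes.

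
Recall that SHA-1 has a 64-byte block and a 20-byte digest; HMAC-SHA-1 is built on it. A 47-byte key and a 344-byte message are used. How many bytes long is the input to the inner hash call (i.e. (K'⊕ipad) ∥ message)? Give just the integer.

408

Key is 47 ≤ 64 bytes, zero-padded: |K'| = 64.
Inner input = (K'⊕ipad) ∥ m → 64 + 344 = 408 bytes.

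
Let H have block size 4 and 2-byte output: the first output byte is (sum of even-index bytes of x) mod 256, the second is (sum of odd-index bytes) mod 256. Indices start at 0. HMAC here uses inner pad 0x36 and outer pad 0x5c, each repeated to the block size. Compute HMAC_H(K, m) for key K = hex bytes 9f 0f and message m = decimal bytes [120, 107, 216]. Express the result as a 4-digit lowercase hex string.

4e89

Key hex bytes 9f 0f is 2 bytes ≤ B = 4; zero-pad to 4 bytes: K' = 9f 0f 00 00.
K' ⊕ ipad = a9 39 36 36.  K' ⊕ opad = c3 53 5c 5c.
Inner input = (K'⊕ipad) ∥ m = a9 39 36 36 ∥ 78 6b d8.
Inner hash: even-index sum = 559 mod 256 = 47; odd-index sum = 218 mod 256 = 218 → 2f da.
Outer input = (K'⊕opad) ∥ inner = c3 53 5c 5c ∥ 2f da.
Outer hash (tag): even-index sum = 334 mod 256 = 78; odd-index sum = 393 mod 256 = 137 → 4e 89.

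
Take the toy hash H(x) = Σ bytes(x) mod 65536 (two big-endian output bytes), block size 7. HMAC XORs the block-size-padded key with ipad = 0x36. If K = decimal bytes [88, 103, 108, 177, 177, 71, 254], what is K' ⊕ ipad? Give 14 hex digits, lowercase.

Key decimal bytes [88, 103, 108, 177, 177, 71, 254] = 58 67 6c b1 b1 47 fe is exactly B = 7 bytes: K' = 58 67 6c b1 b1 47 fe.
XOR each byte with 0x36: 58⊕36=6e, 67⊕36=51, 6c⊕36=5a, b1⊕36=87, b1⊕36=87, 47⊕36=71, fe⊕36=c8.

6e515a878771c8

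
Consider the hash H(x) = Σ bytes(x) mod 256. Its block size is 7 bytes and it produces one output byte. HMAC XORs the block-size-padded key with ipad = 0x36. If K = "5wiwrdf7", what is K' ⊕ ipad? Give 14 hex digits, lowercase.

Key "5wiwrdf7" = 35 77 69 77 72 64 66 37 is 8 bytes > B = 7, so hash it first: H(key) = ff, then zero-pad to 7 bytes: K' = ff 00 00 00 00 00 00.
XOR each byte with 0x36: ff⊕36=c9, 00⊕36=36, 00⊕36=36, 00⊕36=36, 00⊕36=36, 00⊕36=36, 00⊕36=36.

c9363636363636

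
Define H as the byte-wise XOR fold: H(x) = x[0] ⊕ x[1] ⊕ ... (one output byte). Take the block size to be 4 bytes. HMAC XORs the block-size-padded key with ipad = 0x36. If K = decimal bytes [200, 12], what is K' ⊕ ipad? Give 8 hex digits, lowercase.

Key decimal bytes [200, 12] = c8 0c is 2 bytes ≤ B = 4; zero-pad to 4 bytes: K' = c8 0c 00 00.
XOR each byte with 0x36: c8⊕36=fe, 0c⊕36=3a, 00⊕36=36, 00⊕36=36.

fe3a3636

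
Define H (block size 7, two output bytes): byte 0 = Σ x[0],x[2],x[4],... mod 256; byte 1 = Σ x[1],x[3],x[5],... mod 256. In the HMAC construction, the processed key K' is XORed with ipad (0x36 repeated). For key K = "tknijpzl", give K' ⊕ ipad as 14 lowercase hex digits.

Key "tknijpzl" = 74 6b 6e 69 6a 70 7a 6c is 8 bytes > B = 7, so hash it first: H(key) = c6 b0, then zero-pad to 7 bytes: K' = c6 b0 00 00 00 00 00.
XOR each byte with 0x36: c6⊕36=f0, b0⊕36=86, 00⊕36=36, 00⊕36=36, 00⊕36=36, 00⊕36=36, 00⊕36=36.

f0863636363636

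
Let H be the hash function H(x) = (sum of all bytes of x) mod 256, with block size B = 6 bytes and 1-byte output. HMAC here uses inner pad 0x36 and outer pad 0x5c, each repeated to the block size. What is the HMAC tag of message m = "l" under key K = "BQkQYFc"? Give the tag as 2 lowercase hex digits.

Key "BQkQYFc" = 42 51 6b 51 59 46 63 is 7 bytes > B = 6, so hash it first: H(key) = 51, then zero-pad to 6 bytes: K' = 51 00 00 00 00 00.
K' ⊕ ipad = 67 36 36 36 36 36.  K' ⊕ opad = 0d 5c 5c 5c 5c 5c.
Inner input = (K'⊕ipad) ∥ m = 67 36 36 36 36 36 ∥ 6c.
Inner hash: sum = 103+54+54+54+54+54+108 = 481; mod 256 = 225 → e1.
Outer input = (K'⊕opad) ∥ inner = 0d 5c 5c 5c 5c 5c ∥ e1.
Outer hash (tag): sum = 13+92+92+92+92+92+225 = 698; mod 256 = 186 → ba.

ba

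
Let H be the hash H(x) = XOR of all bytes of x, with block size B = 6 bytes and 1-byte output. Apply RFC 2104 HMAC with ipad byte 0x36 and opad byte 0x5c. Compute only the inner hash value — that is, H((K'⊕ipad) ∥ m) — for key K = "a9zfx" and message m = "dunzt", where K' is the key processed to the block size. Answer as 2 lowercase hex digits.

4d

Key "a9zfx" = 61 39 7a 66 78 is 5 bytes ≤ B = 6; zero-pad to 6 bytes: K' = 61 39 7a 66 78 00.
K' ⊕ ipad = 57 0f 4c 50 4e 36.
Inner input = 57 0f 4c 50 4e 36 ∥ 64 75 6e 7a 74.
Inner hash: XOR 57⊕0f⊕4c⊕50⊕4e⊕36⊕64⊕75⊕6e⊕7a⊕74 = 4d.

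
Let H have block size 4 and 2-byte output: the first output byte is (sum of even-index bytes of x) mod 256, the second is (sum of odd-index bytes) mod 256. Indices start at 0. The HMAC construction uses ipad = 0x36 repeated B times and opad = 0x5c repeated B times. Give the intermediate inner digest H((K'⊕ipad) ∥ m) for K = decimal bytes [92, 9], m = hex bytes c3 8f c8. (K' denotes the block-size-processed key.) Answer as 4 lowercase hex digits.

2b04

Key decimal bytes [92, 9] = 5c 09 is 2 bytes ≤ B = 4; zero-pad to 4 bytes: K' = 5c 09 00 00.
K' ⊕ ipad = 6a 3f 36 36.
Inner input = 6a 3f 36 36 ∥ c3 8f c8.
Inner hash: even-index sum = 555 mod 256 = 43; odd-index sum = 260 mod 256 = 4 → 2b 04.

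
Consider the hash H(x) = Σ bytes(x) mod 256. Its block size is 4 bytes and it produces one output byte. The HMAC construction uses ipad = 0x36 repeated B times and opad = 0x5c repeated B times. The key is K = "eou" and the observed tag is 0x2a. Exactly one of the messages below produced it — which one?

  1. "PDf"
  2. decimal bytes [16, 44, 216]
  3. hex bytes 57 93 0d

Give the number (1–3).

Key "eou" = 65 6f 75 is 3 bytes ≤ B = 4; zero-pad to 4 bytes: K' = 65 6f 75 00.
K' ⊕ ipad = 53 59 43 36; K' ⊕ opad = 39 33 29 5c.
m1: inner = H(53 59 43 36 50 44 66) = 1f; tag = H(39 33 29 5c 1f) = 10
m2: inner = H(53 59 43 36 10 2c d8) = 39; tag = H(39 33 29 5c 39) = 2a ← matches
m3: inner = H(53 59 43 36 57 93 0d) = 1c; tag = H(39 33 29 5c 1c) = 0d

2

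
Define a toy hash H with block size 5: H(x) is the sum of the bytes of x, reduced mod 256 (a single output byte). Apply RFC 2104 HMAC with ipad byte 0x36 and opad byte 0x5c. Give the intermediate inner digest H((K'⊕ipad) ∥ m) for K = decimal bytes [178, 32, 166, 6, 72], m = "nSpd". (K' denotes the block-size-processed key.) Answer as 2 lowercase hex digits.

6d

Key decimal bytes [178, 32, 166, 6, 72] = b2 20 a6 06 48 is exactly B = 5 bytes: K' = b2 20 a6 06 48.
K' ⊕ ipad = 84 16 90 30 7e.
Inner input = 84 16 90 30 7e ∥ 6e 53 70 64.
Inner hash: sum = 132+22+144+48+126+110+83+112+100 = 877; mod 256 = 109 → 6d.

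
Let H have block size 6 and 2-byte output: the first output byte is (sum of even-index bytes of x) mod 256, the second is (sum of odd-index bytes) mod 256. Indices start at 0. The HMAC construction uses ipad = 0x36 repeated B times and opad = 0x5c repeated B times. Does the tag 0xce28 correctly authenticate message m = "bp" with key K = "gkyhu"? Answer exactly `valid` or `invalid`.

valid

Key "gkyhu" = 67 6b 79 68 75 is 5 bytes ≤ B = 6; zero-pad to 6 bytes: K' = 67 6b 79 68 75 00.
K' ⊕ ipad = 51 5d 4f 5e 43 36; K' ⊕ opad = 3b 37 25 34 29 5c.
Inner hash: even-index sum = 325 mod 256 = 69; odd-index sum = 353 mod 256 = 97 → 45 61.
Outer hash (recomputed tag): even-index sum = 206 mod 256 = 206; odd-index sum = 296 mod 256 = 40 → ce 28.
Recomputed tag = ce28; claimed = ce28 → match.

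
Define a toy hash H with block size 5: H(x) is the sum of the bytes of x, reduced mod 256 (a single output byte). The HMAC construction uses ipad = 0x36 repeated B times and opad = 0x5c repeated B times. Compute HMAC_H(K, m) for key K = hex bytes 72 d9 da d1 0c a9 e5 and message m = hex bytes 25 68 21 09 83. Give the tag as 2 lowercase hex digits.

Key hex bytes 72 d9 da d1 0c a9 e5 is 7 bytes > B = 5, so hash it first: H(key) = 90, then zero-pad to 5 bytes: K' = 90 00 00 00 00.
K' ⊕ ipad = a6 36 36 36 36.  K' ⊕ opad = cc 5c 5c 5c 5c.
Inner input = (K'⊕ipad) ∥ m = a6 36 36 36 36 ∥ 25 68 21 09 83.
Inner hash: sum = 166+54+54+54+54+37+104+33+9+131 = 696; mod 256 = 184 → b8.
Outer input = (K'⊕opad) ∥ inner = cc 5c 5c 5c 5c ∥ b8.
Outer hash (tag): sum = 204+92+92+92+92+184 = 756; mod 256 = 244 → f4.

f4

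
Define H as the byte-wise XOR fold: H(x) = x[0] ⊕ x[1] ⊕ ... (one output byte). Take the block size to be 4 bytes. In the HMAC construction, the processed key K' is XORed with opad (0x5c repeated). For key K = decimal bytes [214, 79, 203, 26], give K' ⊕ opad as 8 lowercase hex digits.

8a139746

Key decimal bytes [214, 79, 203, 26] = d6 4f cb 1a is exactly B = 4 bytes: K' = d6 4f cb 1a.
XOR each byte with 0x5c: d6⊕5c=8a, 4f⊕5c=13, cb⊕5c=97, 1a⊕5c=46.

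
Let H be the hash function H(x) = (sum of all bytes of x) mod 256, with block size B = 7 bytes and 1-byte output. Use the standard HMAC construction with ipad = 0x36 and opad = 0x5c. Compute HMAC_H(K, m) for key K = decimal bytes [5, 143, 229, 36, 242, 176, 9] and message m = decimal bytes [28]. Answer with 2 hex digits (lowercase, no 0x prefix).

c2

Key decimal bytes [5, 143, 229, 36, 242, 176, 9] = 05 8f e5 24 f2 b0 09 is exactly B = 7 bytes: K' = 05 8f e5 24 f2 b0 09.
K' ⊕ ipad = 33 b9 d3 12 c4 86 3f.  K' ⊕ opad = 59 d3 b9 78 ae ec 55.
Inner input = (K'⊕ipad) ∥ m = 33 b9 d3 12 c4 86 3f ∥ 1c.
Inner hash: sum = 51+185+211+18+196+134+63+28 = 886; mod 256 = 118 → 76.
Outer input = (K'⊕opad) ∥ inner = 59 d3 b9 78 ae ec 55 ∥ 76.
Outer hash (tag): sum = 89+211+185+120+174+236+85+118 = 1218; mod 256 = 194 → c2.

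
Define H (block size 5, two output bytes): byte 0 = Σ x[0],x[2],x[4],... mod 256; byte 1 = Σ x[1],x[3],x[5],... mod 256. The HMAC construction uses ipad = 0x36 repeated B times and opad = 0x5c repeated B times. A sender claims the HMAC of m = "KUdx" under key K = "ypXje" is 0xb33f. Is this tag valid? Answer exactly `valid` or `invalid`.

valid

Key "ypXje" = 79 70 58 6a 65 is exactly B = 5 bytes: K' = 79 70 58 6a 65.
K' ⊕ ipad = 4f 46 6e 5c 53; K' ⊕ opad = 25 2c 04 36 39.
Inner hash: even-index sum = 477 mod 256 = 221; odd-index sum = 337 mod 256 = 81 → dd 51.
Outer hash (recomputed tag): even-index sum = 179 mod 256 = 179; odd-index sum = 319 mod 256 = 63 → b3 3f.
Recomputed tag = b33f; claimed = b33f → match.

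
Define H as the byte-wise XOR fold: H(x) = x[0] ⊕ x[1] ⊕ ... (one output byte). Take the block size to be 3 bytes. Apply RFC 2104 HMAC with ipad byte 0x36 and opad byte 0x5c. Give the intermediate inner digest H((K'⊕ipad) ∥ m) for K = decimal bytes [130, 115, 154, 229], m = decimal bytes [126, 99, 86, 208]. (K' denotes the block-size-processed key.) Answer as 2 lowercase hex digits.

Key decimal bytes [130, 115, 154, 229] = 82 73 9a e5 is 4 bytes > B = 3, so hash it first: H(key) = 8e, then zero-pad to 3 bytes: K' = 8e 00 00.
K' ⊕ ipad = b8 36 36.
Inner input = b8 36 36 ∥ 7e 63 56 d0.
Inner hash: XOR b8⊕36⊕36⊕7e⊕63⊕56⊕d0 = 23.

23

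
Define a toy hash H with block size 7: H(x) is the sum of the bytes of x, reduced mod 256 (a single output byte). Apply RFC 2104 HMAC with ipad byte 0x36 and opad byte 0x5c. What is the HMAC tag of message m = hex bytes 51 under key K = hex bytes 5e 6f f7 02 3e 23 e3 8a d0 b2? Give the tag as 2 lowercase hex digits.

Key hex bytes 5e 6f f7 02 3e 23 e3 8a d0 b2 is 10 bytes > B = 7, so hash it first: H(key) = 16, then zero-pad to 7 bytes: K' = 16 00 00 00 00 00 00.
K' ⊕ ipad = 20 36 36 36 36 36 36.  K' ⊕ opad = 4a 5c 5c 5c 5c 5c 5c.
Inner input = (K'⊕ipad) ∥ m = 20 36 36 36 36 36 36 ∥ 51.
Inner hash: sum = 32+54+54+54+54+54+54+81 = 437; mod 256 = 181 → b5.
Outer input = (K'⊕opad) ∥ inner = 4a 5c 5c 5c 5c 5c 5c ∥ b5.
Outer hash (tag): sum = 74+92+92+92+92+92+92+181 = 807; mod 256 = 39 → 27.

27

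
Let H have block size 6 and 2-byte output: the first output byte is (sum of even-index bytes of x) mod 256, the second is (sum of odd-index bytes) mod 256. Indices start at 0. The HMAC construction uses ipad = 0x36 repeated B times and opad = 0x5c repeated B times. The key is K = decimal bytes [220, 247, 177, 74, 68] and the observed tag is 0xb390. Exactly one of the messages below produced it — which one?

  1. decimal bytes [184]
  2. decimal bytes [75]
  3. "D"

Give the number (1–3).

2

Key decimal bytes [220, 247, 177, 74, 68] = dc f7 b1 4a 44 is 5 bytes ≤ B = 6; zero-pad to 6 bytes: K' = dc f7 b1 4a 44 00.
K' ⊕ ipad = ea c1 87 7c 72 36; K' ⊕ opad = 80 ab ed 16 18 5c.
m1: inner = H(ea c1 87 7c 72 36 b8) = 9b 73; tag = H(80 ab ed 16 18 5c 9b 73) = 2090
m2: inner = H(ea c1 87 7c 72 36 4b) = 2e 73; tag = H(80 ab ed 16 18 5c 2e 73) = b390 ← matches
m3: inner = H(ea c1 87 7c 72 36 44) = 27 73; tag = H(80 ab ed 16 18 5c 27 73) = ac90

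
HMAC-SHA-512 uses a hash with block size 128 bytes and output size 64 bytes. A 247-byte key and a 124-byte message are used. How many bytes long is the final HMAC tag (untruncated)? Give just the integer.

64

The tag is one SHA-512 digest: 64 bytes.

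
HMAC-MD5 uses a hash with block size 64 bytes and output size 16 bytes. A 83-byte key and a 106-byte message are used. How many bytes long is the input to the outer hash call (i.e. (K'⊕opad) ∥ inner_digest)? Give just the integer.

80

Key is 83 > 64 bytes, so it is hashed to 16 bytes then zero-padded to 64: |K'| = 64.
Outer input = (K'⊕opad) ∥ H(inner) → 64 + 16 = 80 bytes.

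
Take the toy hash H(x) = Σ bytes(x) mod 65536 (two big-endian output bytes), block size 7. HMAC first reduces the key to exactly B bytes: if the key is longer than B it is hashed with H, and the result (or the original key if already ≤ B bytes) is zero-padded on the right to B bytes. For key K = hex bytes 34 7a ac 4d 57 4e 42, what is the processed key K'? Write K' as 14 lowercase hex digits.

347aac4d574e42

Key hex bytes 34 7a ac 4d 57 4e 42 is exactly B = 7 bytes: K' = 34 7a ac 4d 57 4e 42.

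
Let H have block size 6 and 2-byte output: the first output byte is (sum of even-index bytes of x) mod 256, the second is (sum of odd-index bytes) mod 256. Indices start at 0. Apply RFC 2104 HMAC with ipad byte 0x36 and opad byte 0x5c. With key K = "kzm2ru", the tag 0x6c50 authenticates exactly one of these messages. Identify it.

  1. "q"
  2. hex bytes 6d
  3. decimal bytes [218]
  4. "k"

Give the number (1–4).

3

Key "kzm2ru" = 6b 7a 6d 32 72 75 is exactly B = 6 bytes: K' = 6b 7a 6d 32 72 75.
K' ⊕ ipad = 5d 4c 5b 04 44 43; K' ⊕ opad = 37 26 31 6e 2e 29.
m1: inner = H(5d 4c 5b 04 44 43 71) = 6d 93; tag = H(37 26 31 6e 2e 29 6d 93) = 0350
m2: inner = H(5d 4c 5b 04 44 43 6d) = 69 93; tag = H(37 26 31 6e 2e 29 69 93) = ff50
m3: inner = H(5d 4c 5b 04 44 43 da) = d6 93; tag = H(37 26 31 6e 2e 29 d6 93) = 6c50 ← matches
m4: inner = H(5d 4c 5b 04 44 43 6b) = 67 93; tag = H(37 26 31 6e 2e 29 67 93) = fd50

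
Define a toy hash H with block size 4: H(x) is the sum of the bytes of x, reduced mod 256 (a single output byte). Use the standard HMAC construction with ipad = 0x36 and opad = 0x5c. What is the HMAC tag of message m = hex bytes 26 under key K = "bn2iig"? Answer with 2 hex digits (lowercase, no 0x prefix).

Key "bn2iig" = 62 6e 32 69 69 67 is 6 bytes > B = 4, so hash it first: H(key) = 3b, then zero-pad to 4 bytes: K' = 3b 00 00 00.
K' ⊕ ipad = 0d 36 36 36.  K' ⊕ opad = 67 5c 5c 5c.
Inner input = (K'⊕ipad) ∥ m = 0d 36 36 36 ∥ 26.
Inner hash: sum = 13+54+54+54+38 = 213 → d5.
Outer input = (K'⊕opad) ∥ inner = 67 5c 5c 5c ∥ d5.
Outer hash (tag): sum = 103+92+92+92+213 = 592; mod 256 = 80 → 50.

50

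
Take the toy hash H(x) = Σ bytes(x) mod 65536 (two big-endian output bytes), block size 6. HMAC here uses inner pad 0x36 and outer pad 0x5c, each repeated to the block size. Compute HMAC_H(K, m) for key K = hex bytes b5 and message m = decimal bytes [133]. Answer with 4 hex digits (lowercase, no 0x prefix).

02cd

Key hex bytes b5 is 1 byte ≤ B = 6; zero-pad to 6 bytes: K' = b5 00 00 00 00 00.
K' ⊕ ipad = 83 36 36 36 36 36.  K' ⊕ opad = e9 5c 5c 5c 5c 5c.
Inner input = (K'⊕ipad) ∥ m = 83 36 36 36 36 36 ∥ 85.
Inner hash: sum = 131+54+54+54+54+54+133 = 534 → 02 16.
Outer input = (K'⊕opad) ∥ inner = e9 5c 5c 5c 5c 5c ∥ 02 16.
Outer hash (tag): sum = 233+92+92+92+92+92+2+22 = 717 → 02 cd.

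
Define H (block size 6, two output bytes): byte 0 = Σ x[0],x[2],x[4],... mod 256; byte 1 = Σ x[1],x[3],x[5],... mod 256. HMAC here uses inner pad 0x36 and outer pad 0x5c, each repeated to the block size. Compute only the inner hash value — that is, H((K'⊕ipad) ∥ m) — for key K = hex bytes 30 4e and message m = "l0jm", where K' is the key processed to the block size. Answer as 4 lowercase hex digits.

4881

Key hex bytes 30 4e is 2 bytes ≤ B = 6; zero-pad to 6 bytes: K' = 30 4e 00 00 00 00.
K' ⊕ ipad = 06 78 36 36 36 36.
Inner input = 06 78 36 36 36 36 ∥ 6c 30 6a 6d.
Inner hash: even-index sum = 328 mod 256 = 72; odd-index sum = 385 mod 256 = 129 → 48 81.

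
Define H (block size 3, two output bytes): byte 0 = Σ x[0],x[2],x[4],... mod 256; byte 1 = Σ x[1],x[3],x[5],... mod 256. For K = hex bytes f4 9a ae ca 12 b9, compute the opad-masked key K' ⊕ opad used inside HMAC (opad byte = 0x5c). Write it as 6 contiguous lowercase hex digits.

Key hex bytes f4 9a ae ca 12 b9 is 6 bytes > B = 3, so hash it first: H(key) = b4 1d, then zero-pad to 3 bytes: K' = b4 1d 00.
XOR each byte with 0x5c: b4⊕5c=e8, 1d⊕5c=41, 00⊕5c=5c.

e8415c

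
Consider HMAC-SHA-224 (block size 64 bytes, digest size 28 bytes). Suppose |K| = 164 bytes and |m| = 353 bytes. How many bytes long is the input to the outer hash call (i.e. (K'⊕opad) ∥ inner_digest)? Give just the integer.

92

Key is 164 > 64 bytes, so it is hashed to 28 bytes then zero-padded to 64: |K'| = 64.
Outer input = (K'⊕opad) ∥ H(inner) → 64 + 28 = 92 bytes.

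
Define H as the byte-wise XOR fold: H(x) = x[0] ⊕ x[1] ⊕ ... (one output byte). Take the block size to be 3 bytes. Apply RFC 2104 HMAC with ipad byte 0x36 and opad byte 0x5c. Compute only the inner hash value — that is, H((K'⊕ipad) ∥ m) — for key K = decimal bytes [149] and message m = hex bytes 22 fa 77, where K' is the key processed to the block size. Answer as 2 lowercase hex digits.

Key decimal bytes [149] = 95 is 1 byte ≤ B = 3; zero-pad to 3 bytes: K' = 95 00 00.
K' ⊕ ipad = a3 36 36.
Inner input = a3 36 36 ∥ 22 fa 77.
Inner hash: XOR a3⊕36⊕36⊕22⊕fa⊕77 = 0c.

0c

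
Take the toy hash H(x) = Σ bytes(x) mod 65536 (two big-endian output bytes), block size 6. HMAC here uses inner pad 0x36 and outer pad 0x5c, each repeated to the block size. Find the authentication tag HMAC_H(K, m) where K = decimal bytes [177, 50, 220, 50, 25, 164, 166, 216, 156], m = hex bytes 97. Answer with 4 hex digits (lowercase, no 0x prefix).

Key decimal bytes [177, 50, 220, 50, 25, 164, 166, 216, 156] = b1 32 dc 32 19 a4 a6 d8 9c is 9 bytes > B = 6, so hash it first: H(key) = 04 c8, then zero-pad to 6 bytes: K' = 04 c8 00 00 00 00.
K' ⊕ ipad = 32 fe 36 36 36 36.  K' ⊕ opad = 58 94 5c 5c 5c 5c.
Inner input = (K'⊕ipad) ∥ m = 32 fe 36 36 36 36 ∥ 97.
Inner hash: sum = 50+254+54+54+54+54+151 = 671 → 02 9f.
Outer input = (K'⊕opad) ∥ inner = 58 94 5c 5c 5c 5c ∥ 02 9f.
Outer hash (tag): sum = 88+148+92+92+92+92+2+159 = 765 → 02 fd.

02fd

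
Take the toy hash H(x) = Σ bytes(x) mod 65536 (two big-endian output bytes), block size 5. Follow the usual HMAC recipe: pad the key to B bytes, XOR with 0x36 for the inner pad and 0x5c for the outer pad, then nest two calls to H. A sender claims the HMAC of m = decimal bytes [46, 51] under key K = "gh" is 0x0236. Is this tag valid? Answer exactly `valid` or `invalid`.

valid

Key "gh" = 67 68 is 2 bytes ≤ B = 5; zero-pad to 5 bytes: K' = 67 68 00 00 00.
K' ⊕ ipad = 51 5e 36 36 36; K' ⊕ opad = 3b 34 5c 5c 5c.
Inner hash: sum = 81+94+54+54+54+46+51 = 434 → 01 b2.
Outer hash (recomputed tag): sum = 59+52+92+92+92+1+178 = 566 → 02 36.
Recomputed tag = 0236; claimed = 0236 → match.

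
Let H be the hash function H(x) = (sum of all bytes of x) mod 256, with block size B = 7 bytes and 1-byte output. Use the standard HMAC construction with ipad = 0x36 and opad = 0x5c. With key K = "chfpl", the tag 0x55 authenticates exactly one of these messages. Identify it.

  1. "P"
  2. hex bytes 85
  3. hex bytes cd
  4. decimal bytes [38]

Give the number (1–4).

Key "chfpl" = 63 68 66 70 6c is 5 bytes ≤ B = 7; zero-pad to 7 bytes: K' = 63 68 66 70 6c 00 00.
K' ⊕ ipad = 55 5e 50 46 5a 36 36; K' ⊕ opad = 3f 34 3a 2c 30 5c 5c.
m1: inner = H(55 5e 50 46 5a 36 36 50) = 5f; tag = H(3f 34 3a 2c 30 5c 5c 5f) = 20
m2: inner = H(55 5e 50 46 5a 36 36 85) = 94; tag = H(3f 34 3a 2c 30 5c 5c 94) = 55 ← matches
m3: inner = H(55 5e 50 46 5a 36 36 cd) = dc; tag = H(3f 34 3a 2c 30 5c 5c dc) = 9d
m4: inner = H(55 5e 50 46 5a 36 36 26) = 35; tag = H(3f 34 3a 2c 30 5c 5c 35) = f6

2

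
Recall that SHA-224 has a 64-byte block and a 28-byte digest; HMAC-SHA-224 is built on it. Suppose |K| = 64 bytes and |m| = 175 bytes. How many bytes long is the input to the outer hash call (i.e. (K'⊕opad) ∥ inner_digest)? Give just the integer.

Key is 64 ≤ 64 bytes, zero-padded: |K'| = 64.
Outer input = (K'⊕opad) ∥ H(inner) → 64 + 28 = 92 bytes.

92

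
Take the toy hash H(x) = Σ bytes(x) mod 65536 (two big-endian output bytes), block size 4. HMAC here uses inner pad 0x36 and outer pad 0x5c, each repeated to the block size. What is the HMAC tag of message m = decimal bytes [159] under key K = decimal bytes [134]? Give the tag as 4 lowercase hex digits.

02e0

Key decimal bytes [134] = 86 is 1 byte ≤ B = 4; zero-pad to 4 bytes: K' = 86 00 00 00.
K' ⊕ ipad = b0 36 36 36.  K' ⊕ opad = da 5c 5c 5c.
Inner input = (K'⊕ipad) ∥ m = b0 36 36 36 ∥ 9f.
Inner hash: sum = 176+54+54+54+159 = 497 → 01 f1.
Outer input = (K'⊕opad) ∥ inner = da 5c 5c 5c ∥ 01 f1.
Outer hash (tag): sum = 218+92+92+92+1+241 = 736 → 02 e0.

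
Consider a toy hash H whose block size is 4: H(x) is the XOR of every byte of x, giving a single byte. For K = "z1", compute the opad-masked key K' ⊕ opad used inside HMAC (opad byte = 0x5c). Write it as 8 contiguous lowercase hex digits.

Key "z1" = 7a 31 is 2 bytes ≤ B = 4; zero-pad to 4 bytes: K' = 7a 31 00 00.
XOR each byte with 0x5c: 7a⊕5c=26, 31⊕5c=6d, 00⊕5c=5c, 00⊕5c=5c.

266d5c5c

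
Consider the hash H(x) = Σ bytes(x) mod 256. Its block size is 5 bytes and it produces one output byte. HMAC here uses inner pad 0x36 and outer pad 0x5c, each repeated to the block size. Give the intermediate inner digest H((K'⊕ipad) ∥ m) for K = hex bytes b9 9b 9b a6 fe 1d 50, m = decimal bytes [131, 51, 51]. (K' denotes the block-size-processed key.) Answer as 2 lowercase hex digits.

Key hex bytes b9 9b 9b a6 fe 1d 50 is 7 bytes > B = 5, so hash it first: H(key) = 00, then zero-pad to 5 bytes: K' = 00 00 00 00 00.
K' ⊕ ipad = 36 36 36 36 36.
Inner input = 36 36 36 36 36 ∥ 83 33 33.
Inner hash: sum = 54+54+54+54+54+131+51+51 = 503; mod 256 = 247 → f7.

f7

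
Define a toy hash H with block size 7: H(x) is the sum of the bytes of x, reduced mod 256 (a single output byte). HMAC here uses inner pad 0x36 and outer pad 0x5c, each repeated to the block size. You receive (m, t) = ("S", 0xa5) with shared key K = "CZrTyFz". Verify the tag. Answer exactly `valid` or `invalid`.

Key "CZrTyFz" = 43 5a 72 54 79 46 7a is exactly B = 7 bytes: K' = 43 5a 72 54 79 46 7a.
K' ⊕ ipad = 75 6c 44 62 4f 70 4c; K' ⊕ opad = 1f 06 2e 08 25 1a 26.
Inner hash: sum = 117+108+68+98+79+112+76+83 = 741; mod 256 = 229 → e5.
Outer hash (recomputed tag): sum = 31+6+46+8+37+26+38+229 = 421; mod 256 = 165 → a5.
Recomputed tag = a5; claimed = a5 → match.

valid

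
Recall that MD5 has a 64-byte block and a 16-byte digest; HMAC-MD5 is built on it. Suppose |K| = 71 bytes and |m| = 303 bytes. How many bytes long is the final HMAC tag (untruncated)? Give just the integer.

16

The tag is one MD5 digest: 16 bytes.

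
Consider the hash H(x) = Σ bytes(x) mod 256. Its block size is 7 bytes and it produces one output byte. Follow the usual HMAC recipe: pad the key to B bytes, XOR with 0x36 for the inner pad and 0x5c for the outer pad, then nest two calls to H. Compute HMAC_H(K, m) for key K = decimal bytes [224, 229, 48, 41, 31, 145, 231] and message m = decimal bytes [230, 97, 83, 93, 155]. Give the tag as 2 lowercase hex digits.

Key decimal bytes [224, 229, 48, 41, 31, 145, 231] = e0 e5 30 29 1f 91 e7 is exactly B = 7 bytes: K' = e0 e5 30 29 1f 91 e7.
K' ⊕ ipad = d6 d3 06 1f 29 a7 d1.  K' ⊕ opad = bc b9 6c 75 43 cd bb.
Inner input = (K'⊕ipad) ∥ m = d6 d3 06 1f 29 a7 d1 ∥ e6 61 53 5d 9b.
Inner hash: sum = 214+211+6+31+41+167+209+230+97+83+93+155 = 1537; mod 256 = 1 → 01.
Outer input = (K'⊕opad) ∥ inner = bc b9 6c 75 43 cd bb ∥ 01.
Outer hash (tag): sum = 188+185+108+117+67+205+187+1 = 1058; mod 256 = 34 → 22.

22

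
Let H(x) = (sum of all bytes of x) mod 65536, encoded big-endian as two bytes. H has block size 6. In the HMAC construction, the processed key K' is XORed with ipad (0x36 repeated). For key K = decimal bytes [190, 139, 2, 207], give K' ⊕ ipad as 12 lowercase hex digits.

88bd34f93636

Key decimal bytes [190, 139, 2, 207] = be 8b 02 cf is 4 bytes ≤ B = 6; zero-pad to 6 bytes: K' = be 8b 02 cf 00 00.
XOR each byte with 0x36: be⊕36=88, 8b⊕36=bd, 02⊕36=34, cf⊕36=f9, 00⊕36=36, 00⊕36=36.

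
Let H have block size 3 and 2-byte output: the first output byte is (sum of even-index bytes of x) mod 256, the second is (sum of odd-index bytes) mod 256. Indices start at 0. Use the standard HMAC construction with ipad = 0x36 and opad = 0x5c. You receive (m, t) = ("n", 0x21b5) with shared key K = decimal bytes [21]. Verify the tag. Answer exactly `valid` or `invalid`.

Key decimal bytes [21] = 15 is 1 byte ≤ B = 3; zero-pad to 3 bytes: K' = 15 00 00.
K' ⊕ ipad = 23 36 36; K' ⊕ opad = 49 5c 5c.
Inner hash: even-index sum = 89 mod 256 = 89; odd-index sum = 164 mod 256 = 164 → 59 a4.
Outer hash (recomputed tag): even-index sum = 329 mod 256 = 73; odd-index sum = 181 mod 256 = 181 → 49 b5.
Recomputed tag = 49b5; claimed = 21b5 → mismatch.

invalid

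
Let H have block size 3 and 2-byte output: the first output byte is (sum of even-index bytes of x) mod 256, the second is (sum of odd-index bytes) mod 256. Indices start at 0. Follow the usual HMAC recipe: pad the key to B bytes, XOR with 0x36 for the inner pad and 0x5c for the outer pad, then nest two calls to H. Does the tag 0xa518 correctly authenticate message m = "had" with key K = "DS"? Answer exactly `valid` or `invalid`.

valid

Key "DS" = 44 53 is 2 bytes ≤ B = 3; zero-pad to 3 bytes: K' = 44 53 00.
K' ⊕ ipad = 72 65 36; K' ⊕ opad = 18 0f 5c.
Inner hash: even-index sum = 265 mod 256 = 9; odd-index sum = 305 mod 256 = 49 → 09 31.
Outer hash (recomputed tag): even-index sum = 165 mod 256 = 165; odd-index sum = 24 mod 256 = 24 → a5 18.
Recomputed tag = a518; claimed = a518 → match.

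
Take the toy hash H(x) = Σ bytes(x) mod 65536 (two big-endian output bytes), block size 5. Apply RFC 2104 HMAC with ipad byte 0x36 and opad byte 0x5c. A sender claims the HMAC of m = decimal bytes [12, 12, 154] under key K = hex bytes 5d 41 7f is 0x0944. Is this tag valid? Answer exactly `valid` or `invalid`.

Key hex bytes 5d 41 7f is 3 bytes ≤ B = 5; zero-pad to 5 bytes: K' = 5d 41 7f 00 00.
K' ⊕ ipad = 6b 77 49 36 36; K' ⊕ opad = 01 1d 23 5c 5c.
Inner hash: sum = 107+119+73+54+54+12+12+154 = 585 → 02 49.
Outer hash (recomputed tag): sum = 1+29+35+92+92+2+73 = 324 → 01 44.
Recomputed tag = 0144; claimed = 0944 → mismatch.

invalid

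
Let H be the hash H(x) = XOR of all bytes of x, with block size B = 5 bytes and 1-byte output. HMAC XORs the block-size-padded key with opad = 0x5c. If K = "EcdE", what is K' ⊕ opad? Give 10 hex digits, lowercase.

Key "EcdE" = 45 63 64 45 is 4 bytes ≤ B = 5; zero-pad to 5 bytes: K' = 45 63 64 45 00.
XOR each byte with 0x5c: 45⊕5c=19, 63⊕5c=3f, 64⊕5c=38, 45⊕5c=19, 00⊕5c=5c.

193f38195c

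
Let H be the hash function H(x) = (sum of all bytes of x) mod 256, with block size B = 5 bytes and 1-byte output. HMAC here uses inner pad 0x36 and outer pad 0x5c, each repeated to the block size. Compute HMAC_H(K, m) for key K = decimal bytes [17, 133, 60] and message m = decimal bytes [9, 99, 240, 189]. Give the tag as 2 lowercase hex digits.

Key decimal bytes [17, 133, 60] = 11 85 3c is 3 bytes ≤ B = 5; zero-pad to 5 bytes: K' = 11 85 3c 00 00.
K' ⊕ ipad = 27 b3 0a 36 36.  K' ⊕ opad = 4d d9 60 5c 5c.
Inner input = (K'⊕ipad) ∥ m = 27 b3 0a 36 36 ∥ 09 63 f0 bd.
Inner hash: sum = 39+179+10+54+54+9+99+240+189 = 873; mod 256 = 105 → 69.
Outer input = (K'⊕opad) ∥ inner = 4d d9 60 5c 5c ∥ 69.
Outer hash (tag): sum = 77+217+96+92+92+105 = 679; mod 256 = 167 → a7.

a7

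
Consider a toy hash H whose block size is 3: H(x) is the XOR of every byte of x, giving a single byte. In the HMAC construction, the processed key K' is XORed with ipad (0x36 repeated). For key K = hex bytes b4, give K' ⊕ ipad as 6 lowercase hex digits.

823636

Key hex bytes b4 is 1 byte ≤ B = 3; zero-pad to 3 bytes: K' = b4 00 00.
XOR each byte with 0x36: b4⊕36=82, 00⊕36=36, 00⊕36=36.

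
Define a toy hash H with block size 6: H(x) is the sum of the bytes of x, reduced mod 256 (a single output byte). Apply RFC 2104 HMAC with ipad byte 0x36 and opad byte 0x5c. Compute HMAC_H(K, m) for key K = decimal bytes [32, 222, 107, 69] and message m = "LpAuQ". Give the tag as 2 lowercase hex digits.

03

Key decimal bytes [32, 222, 107, 69] = 20 de 6b 45 is 4 bytes ≤ B = 6; zero-pad to 6 bytes: K' = 20 de 6b 45 00 00.
K' ⊕ ipad = 16 e8 5d 73 36 36.  K' ⊕ opad = 7c 82 37 19 5c 5c.
Inner input = (K'⊕ipad) ∥ m = 16 e8 5d 73 36 36 ∥ 4c 70 41 75 51.
Inner hash: sum = 22+232+93+115+54+54+76+112+65+117+81 = 1021; mod 256 = 253 → fd.
Outer input = (K'⊕opad) ∥ inner = 7c 82 37 19 5c 5c ∥ fd.
Outer hash (tag): sum = 124+130+55+25+92+92+253 = 771; mod 256 = 3 → 03.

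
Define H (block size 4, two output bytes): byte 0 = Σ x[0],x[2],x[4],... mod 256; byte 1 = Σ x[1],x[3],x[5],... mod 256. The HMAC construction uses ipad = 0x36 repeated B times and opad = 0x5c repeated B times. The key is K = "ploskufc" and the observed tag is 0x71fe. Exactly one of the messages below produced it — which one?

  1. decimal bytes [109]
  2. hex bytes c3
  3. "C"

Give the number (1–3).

1

Key "ploskufc" = 70 6c 6f 73 6b 75 66 63 is 8 bytes > B = 4, so hash it first: H(key) = b0 b7, then zero-pad to 4 bytes: K' = b0 b7 00 00.
K' ⊕ ipad = 86 81 36 36; K' ⊕ opad = ec eb 5c 5c.
m1: inner = H(86 81 36 36 6d) = 29 b7; tag = H(ec eb 5c 5c 29 b7) = 71fe ← matches
m2: inner = H(86 81 36 36 c3) = 7f b7; tag = H(ec eb 5c 5c 7f b7) = c7fe
m3: inner = H(86 81 36 36 43) = ff b7; tag = H(ec eb 5c 5c ff b7) = 47fe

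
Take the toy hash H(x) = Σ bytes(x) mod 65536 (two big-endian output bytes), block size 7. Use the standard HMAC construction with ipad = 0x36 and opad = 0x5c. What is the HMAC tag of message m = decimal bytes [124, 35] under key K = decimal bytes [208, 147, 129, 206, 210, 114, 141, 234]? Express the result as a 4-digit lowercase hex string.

Key decimal bytes [208, 147, 129, 206, 210, 114, 141, 234] = d0 93 81 ce d2 72 8d ea is 8 bytes > B = 7, so hash it first: H(key) = 05 6d, then zero-pad to 7 bytes: K' = 05 6d 00 00 00 00 00.
K' ⊕ ipad = 33 5b 36 36 36 36 36.  K' ⊕ opad = 59 31 5c 5c 5c 5c 5c.
Inner input = (K'⊕ipad) ∥ m = 33 5b 36 36 36 36 36 ∥ 7c 23.
Inner hash: sum = 51+91+54+54+54+54+54+124+35 = 571 → 02 3b.
Outer input = (K'⊕opad) ∥ inner = 59 31 5c 5c 5c 5c 5c ∥ 02 3b.
Outer hash (tag): sum = 89+49+92+92+92+92+92+2+59 = 659 → 02 93.

0293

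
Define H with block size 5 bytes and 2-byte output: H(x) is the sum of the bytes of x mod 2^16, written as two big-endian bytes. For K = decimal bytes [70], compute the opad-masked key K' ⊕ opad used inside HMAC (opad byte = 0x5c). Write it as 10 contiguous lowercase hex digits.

1a5c5c5c5c

Key decimal bytes [70] = 46 is 1 byte ≤ B = 5; zero-pad to 5 bytes: K' = 46 00 00 00 00.
XOR each byte with 0x5c: 46⊕5c=1a, 00⊕5c=5c, 00⊕5c=5c, 00⊕5c=5c, 00⊕5c=5c.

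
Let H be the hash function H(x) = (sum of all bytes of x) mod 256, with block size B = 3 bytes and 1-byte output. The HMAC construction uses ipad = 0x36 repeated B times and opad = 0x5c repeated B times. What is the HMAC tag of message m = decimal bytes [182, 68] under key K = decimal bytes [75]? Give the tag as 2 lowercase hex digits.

b2

Key decimal bytes [75] = 4b is 1 byte ≤ B = 3; zero-pad to 3 bytes: K' = 4b 00 00.
K' ⊕ ipad = 7d 36 36.  K' ⊕ opad = 17 5c 5c.
Inner input = (K'⊕ipad) ∥ m = 7d 36 36 ∥ b6 44.
Inner hash: sum = 125+54+54+182+68 = 483; mod 256 = 227 → e3.
Outer input = (K'⊕opad) ∥ inner = 17 5c 5c ∥ e3.
Outer hash (tag): sum = 23+92+92+227 = 434; mod 256 = 178 → b2.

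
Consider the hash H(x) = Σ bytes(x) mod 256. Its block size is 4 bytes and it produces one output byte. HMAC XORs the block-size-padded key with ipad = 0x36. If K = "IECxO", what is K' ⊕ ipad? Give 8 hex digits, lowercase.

Key "IECxO" = 49 45 43 78 4f is 5 bytes > B = 4, so hash it first: H(key) = 98, then zero-pad to 4 bytes: K' = 98 00 00 00.
XOR each byte with 0x36: 98⊕36=ae, 00⊕36=36, 00⊕36=36, 00⊕36=36.

ae363636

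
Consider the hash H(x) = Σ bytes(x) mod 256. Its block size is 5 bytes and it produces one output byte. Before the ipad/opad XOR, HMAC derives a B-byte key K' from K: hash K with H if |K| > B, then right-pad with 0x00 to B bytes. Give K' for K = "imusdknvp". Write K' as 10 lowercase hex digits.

e100000000

|K| = 9 > B = 5, so first hash the key.
H(K): sum = 105+109+117+115+100+107+110+118+112 = 993; mod 256 = 225 → e1.
Zero-pad H(K) = e1 to 5 bytes: K' = e1 00 00 00 00.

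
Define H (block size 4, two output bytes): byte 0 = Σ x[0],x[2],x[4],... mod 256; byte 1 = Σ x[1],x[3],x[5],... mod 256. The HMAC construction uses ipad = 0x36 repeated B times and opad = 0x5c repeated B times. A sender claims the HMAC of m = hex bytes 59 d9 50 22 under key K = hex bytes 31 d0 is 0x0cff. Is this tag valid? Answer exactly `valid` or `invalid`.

invalid

Key hex bytes 31 d0 is 2 bytes ≤ B = 4; zero-pad to 4 bytes: K' = 31 d0 00 00.
K' ⊕ ipad = 07 e6 36 36; K' ⊕ opad = 6d 8c 5c 5c.
Inner hash: even-index sum = 230 mod 256 = 230; odd-index sum = 535 mod 256 = 23 → e6 17.
Outer hash (recomputed tag): even-index sum = 431 mod 256 = 175; odd-index sum = 255 mod 256 = 255 → af ff.
Recomputed tag = afff; claimed = 0cff → mismatch.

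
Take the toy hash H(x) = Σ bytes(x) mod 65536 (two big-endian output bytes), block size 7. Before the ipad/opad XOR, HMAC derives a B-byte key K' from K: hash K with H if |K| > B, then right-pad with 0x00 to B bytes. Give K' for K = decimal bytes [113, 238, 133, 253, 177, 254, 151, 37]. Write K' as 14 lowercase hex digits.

|K| = 8 > B = 7, so first hash the key.
H(K): sum = 113+238+133+253+177+254+151+37 = 1356 → 05 4c.
Zero-pad H(K) = 05 4c to 7 bytes: K' = 05 4c 00 00 00 00 00.

054c0000000000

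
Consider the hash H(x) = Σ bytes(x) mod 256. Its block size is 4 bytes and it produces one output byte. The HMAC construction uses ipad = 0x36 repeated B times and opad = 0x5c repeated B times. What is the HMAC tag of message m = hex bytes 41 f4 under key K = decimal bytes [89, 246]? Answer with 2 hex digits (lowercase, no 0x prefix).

37

Key decimal bytes [89, 246] = 59 f6 is 2 bytes ≤ B = 4; zero-pad to 4 bytes: K' = 59 f6 00 00.
K' ⊕ ipad = 6f c0 36 36.  K' ⊕ opad = 05 aa 5c 5c.
Inner input = (K'⊕ipad) ∥ m = 6f c0 36 36 ∥ 41 f4.
Inner hash: sum = 111+192+54+54+65+244 = 720; mod 256 = 208 → d0.
Outer input = (K'⊕opad) ∥ inner = 05 aa 5c 5c ∥ d0.
Outer hash (tag): sum = 5+170+92+92+208 = 567; mod 256 = 55 → 37.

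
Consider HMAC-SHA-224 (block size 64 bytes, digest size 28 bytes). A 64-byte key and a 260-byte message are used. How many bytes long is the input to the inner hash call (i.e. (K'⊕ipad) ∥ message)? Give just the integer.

324

Key is 64 ≤ 64 bytes, zero-padded: |K'| = 64.
Inner input = (K'⊕ipad) ∥ m → 64 + 260 = 324 bytes.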